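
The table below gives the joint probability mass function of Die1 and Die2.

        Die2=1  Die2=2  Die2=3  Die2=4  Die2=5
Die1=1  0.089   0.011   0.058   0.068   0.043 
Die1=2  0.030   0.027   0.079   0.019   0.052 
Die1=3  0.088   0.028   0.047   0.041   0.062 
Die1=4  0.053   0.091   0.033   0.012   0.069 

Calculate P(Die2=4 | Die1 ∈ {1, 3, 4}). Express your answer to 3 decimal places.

P(Die1=1) = 0.089 + 0.011 + 0.058 + 0.068 + 0.043 = 0.269.
P(Die1=3) = 0.088 + 0.028 + 0.047 + 0.041 + 0.062 = 0.266.
P(Die1=4) = 0.053 + 0.091 + 0.033 + 0.012 + 0.069 = 0.258.
P(Die1 ∈ {1, 3, 4}) = 0.269 + 0.266 + 0.258 = 0.793; P(Die2=4, Die1 ∈ {1, 3, 4}) = 0.068 + 0.041 + 0.012 = 0.121.
P(Die2=4 | Die1 ∈ {1, 3, 4}) = 0.121/0.793 = 0.153.

0.153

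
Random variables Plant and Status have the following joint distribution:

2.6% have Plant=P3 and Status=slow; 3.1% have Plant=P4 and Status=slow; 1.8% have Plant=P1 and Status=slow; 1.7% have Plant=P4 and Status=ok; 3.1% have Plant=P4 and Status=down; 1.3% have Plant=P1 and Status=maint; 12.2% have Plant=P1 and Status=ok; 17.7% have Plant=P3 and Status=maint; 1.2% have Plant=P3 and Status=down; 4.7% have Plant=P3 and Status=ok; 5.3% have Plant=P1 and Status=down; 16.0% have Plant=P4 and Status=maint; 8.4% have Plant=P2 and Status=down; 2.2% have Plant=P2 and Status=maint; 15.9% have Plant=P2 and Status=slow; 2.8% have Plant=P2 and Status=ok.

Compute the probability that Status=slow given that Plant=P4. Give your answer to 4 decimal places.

P(Plant=P4) = 0.017 + 0.031 + 0.031 + 0.160 = 0.239.
P(Status=slow | Plant=P4) = 0.031/0.239 = 0.1297.

0.1297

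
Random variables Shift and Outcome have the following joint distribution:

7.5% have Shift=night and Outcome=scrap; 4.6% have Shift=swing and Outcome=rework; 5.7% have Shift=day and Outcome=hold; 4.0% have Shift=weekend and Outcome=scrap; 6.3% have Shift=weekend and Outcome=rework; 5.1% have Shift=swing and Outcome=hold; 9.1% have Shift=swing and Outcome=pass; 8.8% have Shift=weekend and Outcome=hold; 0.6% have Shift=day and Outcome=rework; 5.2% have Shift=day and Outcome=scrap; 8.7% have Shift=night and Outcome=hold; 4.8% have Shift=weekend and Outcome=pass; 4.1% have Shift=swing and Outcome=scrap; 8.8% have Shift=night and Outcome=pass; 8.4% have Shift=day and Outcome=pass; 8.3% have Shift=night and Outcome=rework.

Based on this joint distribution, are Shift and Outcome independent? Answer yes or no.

P(Shift=day) = 0.199 and P(Outcome=rework) = 0.198, so their product is 0.03940, but P(Shift=day, Outcome=rework) = 0.006. Since these differ, Shift and Outcome are not independent.

no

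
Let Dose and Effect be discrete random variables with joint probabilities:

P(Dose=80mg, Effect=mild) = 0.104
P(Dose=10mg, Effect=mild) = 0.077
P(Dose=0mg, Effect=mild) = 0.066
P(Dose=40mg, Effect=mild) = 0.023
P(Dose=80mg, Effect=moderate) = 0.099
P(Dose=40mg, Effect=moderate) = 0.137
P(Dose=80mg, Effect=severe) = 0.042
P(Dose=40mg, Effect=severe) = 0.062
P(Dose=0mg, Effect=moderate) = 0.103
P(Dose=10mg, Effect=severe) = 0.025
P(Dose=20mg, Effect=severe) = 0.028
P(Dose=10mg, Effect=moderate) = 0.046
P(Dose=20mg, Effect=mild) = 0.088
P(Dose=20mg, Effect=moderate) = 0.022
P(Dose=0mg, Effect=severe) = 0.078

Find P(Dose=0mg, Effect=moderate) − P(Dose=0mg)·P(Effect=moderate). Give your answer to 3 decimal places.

P(Dose=0mg) = 0.066 + 0.103 + 0.078 = 0.247.
P(Effect=moderate) = 0.103 + 0.046 + 0.022 + 0.137 + 0.099 = 0.407.
P(Dose=0mg, Effect=moderate) − P(Dose=0mg)P(Effect=moderate) = 0.103 − 0.247×0.407 = 0.002.

0.002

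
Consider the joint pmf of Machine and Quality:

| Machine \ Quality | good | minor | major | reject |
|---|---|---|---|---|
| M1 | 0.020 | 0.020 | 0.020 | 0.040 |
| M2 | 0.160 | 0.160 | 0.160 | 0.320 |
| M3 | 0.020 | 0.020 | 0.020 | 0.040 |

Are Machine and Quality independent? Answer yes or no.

yes

Every cell satisfies P(Machine,Quality) = P(Machine)·P(Quality). For instance P(Machine=M2) = 0.800, P(Quality=minor) = 0.200, and 0.800×0.200 = 0.160 matches the joint entry. So Machine and Quality are independent.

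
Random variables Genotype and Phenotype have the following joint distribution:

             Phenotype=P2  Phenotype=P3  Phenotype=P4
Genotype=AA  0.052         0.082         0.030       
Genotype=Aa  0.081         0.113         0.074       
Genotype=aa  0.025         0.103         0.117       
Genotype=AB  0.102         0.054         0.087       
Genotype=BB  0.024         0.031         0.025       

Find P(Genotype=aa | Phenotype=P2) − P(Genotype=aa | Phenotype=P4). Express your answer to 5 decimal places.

P(Phenotype=P2) = 0.052 + 0.081 + 0.025 + 0.102 + 0.024 = 0.284; P(Genotype=aa | Phenotype=P2) = 0.025/0.284 = 0.088028.
P(Phenotype=P4) = 0.030 + 0.074 + 0.117 + 0.087 + 0.025 = 0.333; P(Genotype=aa | Phenotype=P4) = 0.117/0.333 = 0.351351.
Difference = -0.26332.

-0.26332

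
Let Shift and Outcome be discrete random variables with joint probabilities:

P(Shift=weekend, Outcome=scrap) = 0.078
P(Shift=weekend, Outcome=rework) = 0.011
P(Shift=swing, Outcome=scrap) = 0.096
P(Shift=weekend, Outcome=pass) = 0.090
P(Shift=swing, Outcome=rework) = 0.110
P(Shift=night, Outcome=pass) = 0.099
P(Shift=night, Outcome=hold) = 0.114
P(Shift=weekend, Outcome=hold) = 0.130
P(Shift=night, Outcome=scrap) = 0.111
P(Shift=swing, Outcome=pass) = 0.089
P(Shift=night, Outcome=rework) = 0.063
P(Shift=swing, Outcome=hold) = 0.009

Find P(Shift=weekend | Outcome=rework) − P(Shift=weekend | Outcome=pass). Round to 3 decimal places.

-0.264

P(Outcome=rework) = 0.110 + 0.063 + 0.011 = 0.184; P(Shift=weekend | Outcome=rework) = 0.011/0.184 = 0.0598.
P(Outcome=pass) = 0.089 + 0.099 + 0.090 = 0.278; P(Shift=weekend | Outcome=pass) = 0.090/0.278 = 0.3237.
Difference = -0.264.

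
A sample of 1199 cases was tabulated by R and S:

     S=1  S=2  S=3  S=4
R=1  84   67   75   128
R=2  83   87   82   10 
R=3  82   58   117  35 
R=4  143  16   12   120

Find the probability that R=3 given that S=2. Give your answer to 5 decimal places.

Total with S=2: 67 + 87 + 58 + 16 = 228.
P(R=3 | S=2) = 58/228 = 0.25439.

0.25439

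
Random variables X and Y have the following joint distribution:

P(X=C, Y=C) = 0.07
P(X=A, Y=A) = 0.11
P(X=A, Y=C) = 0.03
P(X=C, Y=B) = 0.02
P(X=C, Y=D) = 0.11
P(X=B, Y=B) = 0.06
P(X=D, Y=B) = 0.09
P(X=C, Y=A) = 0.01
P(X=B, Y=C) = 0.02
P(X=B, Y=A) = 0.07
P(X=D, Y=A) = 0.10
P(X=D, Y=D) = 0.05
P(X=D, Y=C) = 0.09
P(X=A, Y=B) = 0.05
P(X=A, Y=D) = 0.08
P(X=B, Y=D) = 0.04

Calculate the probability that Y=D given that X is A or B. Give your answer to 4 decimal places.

P(X=A) = 0.11 + 0.05 + 0.03 + 0.08 = 0.27.
P(X=B) = 0.07 + 0.06 + 0.02 + 0.04 = 0.19.
P(X ∈ {A, B}) = 0.27 + 0.19 = 0.46; P(Y=D, X ∈ {A, B}) = 0.08 + 0.04 = 0.12.
P(Y=D | X ∈ {A, B}) = 0.12/0.46 = 0.2609.

0.2609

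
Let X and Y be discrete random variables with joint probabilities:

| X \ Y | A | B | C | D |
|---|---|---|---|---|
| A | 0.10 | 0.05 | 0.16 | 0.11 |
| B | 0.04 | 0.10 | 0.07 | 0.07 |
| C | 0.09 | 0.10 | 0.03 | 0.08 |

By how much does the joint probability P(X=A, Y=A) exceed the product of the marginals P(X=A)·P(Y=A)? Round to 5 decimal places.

0.00340

P(X=A) = 0.10 + 0.05 + 0.16 + 0.11 = 0.42.
P(Y=A) = 0.10 + 0.04 + 0.09 = 0.23.
P(X=A, Y=A) − P(X=A)P(Y=A) = 0.10 − 0.42×0.23 = 0.00340.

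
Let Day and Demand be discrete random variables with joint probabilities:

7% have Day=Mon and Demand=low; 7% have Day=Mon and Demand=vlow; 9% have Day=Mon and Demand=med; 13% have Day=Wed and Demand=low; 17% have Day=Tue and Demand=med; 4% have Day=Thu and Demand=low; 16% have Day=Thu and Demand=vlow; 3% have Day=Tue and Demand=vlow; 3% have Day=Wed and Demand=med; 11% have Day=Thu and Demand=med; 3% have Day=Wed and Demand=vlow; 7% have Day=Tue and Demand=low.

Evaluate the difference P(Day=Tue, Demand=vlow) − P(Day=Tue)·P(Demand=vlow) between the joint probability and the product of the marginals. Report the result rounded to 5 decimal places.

P(Day=Tue) = 0.03 + 0.07 + 0.17 = 0.27.
P(Demand=vlow) = 0.07 + 0.03 + 0.03 + 0.16 = 0.29.
P(Day=Tue, Demand=vlow) − P(Day=Tue)P(Demand=vlow) = 0.03 − 0.27×0.29 = -0.04830.

-0.04830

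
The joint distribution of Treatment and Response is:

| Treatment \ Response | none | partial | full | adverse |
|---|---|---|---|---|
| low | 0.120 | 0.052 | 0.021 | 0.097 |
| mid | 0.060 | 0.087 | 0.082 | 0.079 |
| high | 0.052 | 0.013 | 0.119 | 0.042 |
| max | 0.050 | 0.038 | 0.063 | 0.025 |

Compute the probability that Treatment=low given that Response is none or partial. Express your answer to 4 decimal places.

P(Response=none) = 0.120 + 0.060 + 0.052 + 0.050 = 0.282.
P(Response=partial) = 0.052 + 0.087 + 0.013 + 0.038 = 0.190.
P(Response ∈ {none, partial}) = 0.282 + 0.190 = 0.472; P(Treatment=low, Response ∈ {none, partial}) = 0.120 + 0.052 = 0.172.
P(Treatment=low | Response ∈ {none, partial}) = 0.172/0.472 = 0.3644.

0.3644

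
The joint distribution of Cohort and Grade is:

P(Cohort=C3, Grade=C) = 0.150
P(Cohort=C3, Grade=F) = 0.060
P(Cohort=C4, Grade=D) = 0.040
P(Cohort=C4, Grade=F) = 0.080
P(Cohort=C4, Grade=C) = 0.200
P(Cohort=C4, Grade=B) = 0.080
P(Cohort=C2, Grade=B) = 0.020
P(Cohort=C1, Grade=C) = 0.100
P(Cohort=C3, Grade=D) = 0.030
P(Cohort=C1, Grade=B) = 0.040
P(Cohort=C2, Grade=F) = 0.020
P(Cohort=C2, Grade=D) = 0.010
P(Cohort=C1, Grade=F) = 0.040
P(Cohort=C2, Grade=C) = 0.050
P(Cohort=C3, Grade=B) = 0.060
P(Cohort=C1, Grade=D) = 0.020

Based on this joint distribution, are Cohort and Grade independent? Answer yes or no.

Every cell satisfies P(Cohort,Grade) = P(Cohort)·P(Grade). For instance P(Cohort=C3) = 0.300, P(Grade=C) = 0.500, and 0.300×0.500 = 0.150 matches the joint entry. So Cohort and Grade are independent.

yes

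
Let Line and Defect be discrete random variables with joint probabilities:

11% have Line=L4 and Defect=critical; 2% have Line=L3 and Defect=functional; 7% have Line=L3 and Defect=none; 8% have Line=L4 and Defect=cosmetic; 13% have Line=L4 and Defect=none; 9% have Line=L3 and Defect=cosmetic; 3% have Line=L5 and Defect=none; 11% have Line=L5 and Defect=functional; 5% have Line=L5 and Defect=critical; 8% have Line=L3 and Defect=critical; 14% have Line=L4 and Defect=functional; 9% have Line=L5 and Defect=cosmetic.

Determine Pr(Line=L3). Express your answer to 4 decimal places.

P(Line=L3) = 0.07 + 0.09 + 0.02 + 0.08 = 0.26.

0.2600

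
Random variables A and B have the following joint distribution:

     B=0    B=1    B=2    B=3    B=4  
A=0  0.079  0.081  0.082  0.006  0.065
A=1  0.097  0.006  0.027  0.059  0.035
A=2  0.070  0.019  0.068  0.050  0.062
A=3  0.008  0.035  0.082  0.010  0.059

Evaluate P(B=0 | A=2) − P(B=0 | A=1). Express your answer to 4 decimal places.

P(A=2) = 0.070 + 0.019 + 0.068 + 0.050 + 0.062 = 0.269; P(B=0 | A=2) = 0.070/0.269 = 0.26022.
P(A=1) = 0.097 + 0.006 + 0.027 + 0.059 + 0.035 = 0.224; P(B=0 | A=1) = 0.097/0.224 = 0.43304.
Difference = -0.1728.

-0.1728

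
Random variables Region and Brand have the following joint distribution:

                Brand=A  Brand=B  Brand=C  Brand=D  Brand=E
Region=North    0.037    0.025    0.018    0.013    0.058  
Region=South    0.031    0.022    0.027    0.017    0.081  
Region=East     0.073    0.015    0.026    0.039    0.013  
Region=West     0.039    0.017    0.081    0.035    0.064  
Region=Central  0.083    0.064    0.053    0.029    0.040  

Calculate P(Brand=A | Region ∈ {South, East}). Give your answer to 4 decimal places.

P(Region=South) = 0.031 + 0.022 + 0.027 + 0.017 + 0.081 = 0.178.
P(Region=East) = 0.073 + 0.015 + 0.026 + 0.039 + 0.013 = 0.166.
P(Region ∈ {South, East}) = 0.178 + 0.166 = 0.344; P(Brand=A, Region ∈ {South, East}) = 0.031 + 0.073 = 0.104.
P(Brand=A | Region ∈ {South, East}) = 0.104/0.344 = 0.3023.

0.3023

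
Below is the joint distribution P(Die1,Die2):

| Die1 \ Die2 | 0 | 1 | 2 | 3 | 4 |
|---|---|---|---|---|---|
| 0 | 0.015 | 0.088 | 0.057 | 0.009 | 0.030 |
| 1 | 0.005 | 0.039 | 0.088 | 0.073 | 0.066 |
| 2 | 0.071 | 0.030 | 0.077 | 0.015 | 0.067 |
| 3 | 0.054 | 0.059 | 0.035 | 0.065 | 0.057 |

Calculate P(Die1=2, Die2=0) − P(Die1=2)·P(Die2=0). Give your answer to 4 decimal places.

P(Die1=2) = 0.071 + 0.030 + 0.077 + 0.015 + 0.067 = 0.260.
P(Die2=0) = 0.015 + 0.005 + 0.071 + 0.054 = 0.145.
P(Die1=2, Die2=0) − P(Die1=2)P(Die2=0) = 0.071 − 0.260×0.145 = 0.0333.

0.0333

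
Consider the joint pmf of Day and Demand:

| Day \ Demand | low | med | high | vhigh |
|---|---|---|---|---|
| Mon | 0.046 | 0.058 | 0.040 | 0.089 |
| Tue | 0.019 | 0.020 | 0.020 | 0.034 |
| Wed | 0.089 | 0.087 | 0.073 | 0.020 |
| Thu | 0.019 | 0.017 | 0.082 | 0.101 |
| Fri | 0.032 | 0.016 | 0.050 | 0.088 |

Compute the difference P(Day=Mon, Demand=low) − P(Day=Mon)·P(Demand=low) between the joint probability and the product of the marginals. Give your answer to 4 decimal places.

-0.0018

P(Day=Mon) = 0.046 + 0.058 + 0.040 + 0.089 = 0.233.
P(Demand=low) = 0.046 + 0.019 + 0.089 + 0.019 + 0.032 = 0.205.
P(Day=Mon, Demand=low) − P(Day=Mon)P(Demand=low) = 0.046 − 0.233×0.205 = -0.0018.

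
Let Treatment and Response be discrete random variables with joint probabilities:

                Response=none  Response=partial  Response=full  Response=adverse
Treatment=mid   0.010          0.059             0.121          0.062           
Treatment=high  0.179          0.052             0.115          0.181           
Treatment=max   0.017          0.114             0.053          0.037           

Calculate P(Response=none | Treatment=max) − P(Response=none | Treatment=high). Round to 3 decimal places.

P(Treatment=max) = 0.017 + 0.114 + 0.053 + 0.037 = 0.221; P(Response=none | Treatment=max) = 0.017/0.221 = 0.0769.
P(Treatment=high) = 0.179 + 0.052 + 0.115 + 0.181 = 0.527; P(Response=none | Treatment=high) = 0.179/0.527 = 0.3397.
Difference = -0.263.

-0.263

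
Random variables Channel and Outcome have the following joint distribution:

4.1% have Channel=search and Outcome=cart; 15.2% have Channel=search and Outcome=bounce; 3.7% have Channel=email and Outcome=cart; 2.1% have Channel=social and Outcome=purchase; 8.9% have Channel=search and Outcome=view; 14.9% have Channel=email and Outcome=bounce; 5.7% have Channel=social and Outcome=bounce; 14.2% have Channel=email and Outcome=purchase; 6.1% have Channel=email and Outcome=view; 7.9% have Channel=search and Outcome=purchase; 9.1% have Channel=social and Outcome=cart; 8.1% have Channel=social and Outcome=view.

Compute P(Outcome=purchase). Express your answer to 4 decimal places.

P(Outcome=purchase) = 0.142 + 0.079 + 0.021 = 0.242.

0.2420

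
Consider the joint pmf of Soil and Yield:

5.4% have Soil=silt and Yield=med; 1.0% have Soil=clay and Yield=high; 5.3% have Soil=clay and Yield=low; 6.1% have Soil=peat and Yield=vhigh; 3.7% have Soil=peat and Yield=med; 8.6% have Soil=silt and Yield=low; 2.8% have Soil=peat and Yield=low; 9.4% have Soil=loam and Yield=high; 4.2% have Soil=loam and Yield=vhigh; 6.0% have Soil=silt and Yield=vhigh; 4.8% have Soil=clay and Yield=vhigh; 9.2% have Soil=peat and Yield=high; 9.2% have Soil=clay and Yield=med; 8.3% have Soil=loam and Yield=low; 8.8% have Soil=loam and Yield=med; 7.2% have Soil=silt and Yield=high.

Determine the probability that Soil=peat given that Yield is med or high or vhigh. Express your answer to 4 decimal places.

P(Yield=med) = 0.088 + 0.092 + 0.054 + 0.037 = 0.271.
P(Yield=high) = 0.094 + 0.010 + 0.072 + 0.092 = 0.268.
P(Yield=vhigh) = 0.042 + 0.048 + 0.060 + 0.061 = 0.211.
P(Yield ∈ {med, high, vhigh}) = 0.271 + 0.268 + 0.211 = 0.750; P(Soil=peat, Yield ∈ {med, high, vhigh}) = 0.037 + 0.092 + 0.061 = 0.190.
P(Soil=peat | Yield ∈ {med, high, vhigh}) = 0.190/0.750 = 0.2533.

0.2533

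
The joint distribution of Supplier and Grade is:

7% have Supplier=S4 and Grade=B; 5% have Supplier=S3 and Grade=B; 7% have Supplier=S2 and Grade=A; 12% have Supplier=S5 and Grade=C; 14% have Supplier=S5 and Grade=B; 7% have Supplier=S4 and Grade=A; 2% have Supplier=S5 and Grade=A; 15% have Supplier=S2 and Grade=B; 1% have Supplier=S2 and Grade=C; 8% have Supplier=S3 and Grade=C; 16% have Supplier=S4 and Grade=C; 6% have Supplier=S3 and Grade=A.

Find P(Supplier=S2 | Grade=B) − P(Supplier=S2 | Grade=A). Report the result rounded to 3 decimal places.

P(Grade=B) = 0.15 + 0.05 + 0.07 + 0.14 = 0.41; P(Supplier=S2 | Grade=B) = 0.15/0.41 = 0.3659.
P(Grade=A) = 0.07 + 0.06 + 0.07 + 0.02 = 0.22; P(Supplier=S2 | Grade=A) = 0.07/0.22 = 0.3182.
Difference = 0.048.

0.048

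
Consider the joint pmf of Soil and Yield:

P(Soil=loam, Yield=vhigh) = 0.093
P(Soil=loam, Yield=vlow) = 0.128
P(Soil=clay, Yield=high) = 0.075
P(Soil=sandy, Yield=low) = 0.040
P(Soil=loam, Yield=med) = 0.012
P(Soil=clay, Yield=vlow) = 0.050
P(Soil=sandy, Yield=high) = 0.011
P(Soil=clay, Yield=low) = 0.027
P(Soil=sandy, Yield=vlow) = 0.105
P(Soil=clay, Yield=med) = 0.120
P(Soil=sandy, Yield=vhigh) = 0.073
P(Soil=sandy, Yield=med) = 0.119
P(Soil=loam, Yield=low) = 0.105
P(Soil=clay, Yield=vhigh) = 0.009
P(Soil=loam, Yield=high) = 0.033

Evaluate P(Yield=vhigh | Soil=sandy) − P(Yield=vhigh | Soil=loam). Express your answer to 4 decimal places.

P(Soil=sandy) = 0.105 + 0.040 + 0.119 + 0.011 + 0.073 = 0.348; P(Yield=vhigh | Soil=sandy) = 0.073/0.348 = 0.20977.
P(Soil=loam) = 0.128 + 0.105 + 0.012 + 0.033 + 0.093 = 0.371; P(Yield=vhigh | Soil=loam) = 0.093/0.371 = 0.25067.
Difference = -0.0409.

-0.0409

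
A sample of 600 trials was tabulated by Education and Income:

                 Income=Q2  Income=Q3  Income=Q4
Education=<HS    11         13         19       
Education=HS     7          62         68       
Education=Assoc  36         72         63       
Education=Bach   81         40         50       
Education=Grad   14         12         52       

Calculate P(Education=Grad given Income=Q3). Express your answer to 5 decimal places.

Total with Income=Q3: 13 + 62 + 72 + 40 + 12 = 199.
P(Education=Grad | Income=Q3) = 12/199 = 0.06030.

0.06030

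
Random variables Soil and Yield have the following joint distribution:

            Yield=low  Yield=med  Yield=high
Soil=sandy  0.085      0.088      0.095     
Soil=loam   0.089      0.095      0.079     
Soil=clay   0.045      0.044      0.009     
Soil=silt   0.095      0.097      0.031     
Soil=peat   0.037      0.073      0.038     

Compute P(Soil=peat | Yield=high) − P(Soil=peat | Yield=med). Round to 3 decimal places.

P(Yield=high) = 0.095 + 0.079 + 0.009 + 0.031 + 0.038 = 0.252; P(Soil=peat | Yield=high) = 0.038/0.252 = 0.1508.
P(Yield=med) = 0.088 + 0.095 + 0.044 + 0.097 + 0.073 = 0.397; P(Soil=peat | Yield=med) = 0.073/0.397 = 0.1839.
Difference = -0.033.

-0.033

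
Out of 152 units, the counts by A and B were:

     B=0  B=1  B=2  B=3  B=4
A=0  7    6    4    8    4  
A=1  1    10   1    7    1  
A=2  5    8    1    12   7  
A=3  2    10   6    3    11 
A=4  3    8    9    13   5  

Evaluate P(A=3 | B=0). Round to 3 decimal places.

Total with B=0: 7 + 1 + 5 + 2 + 3 = 18.
P(A=3 | B=0) = 2/18 = 0.111.

0.111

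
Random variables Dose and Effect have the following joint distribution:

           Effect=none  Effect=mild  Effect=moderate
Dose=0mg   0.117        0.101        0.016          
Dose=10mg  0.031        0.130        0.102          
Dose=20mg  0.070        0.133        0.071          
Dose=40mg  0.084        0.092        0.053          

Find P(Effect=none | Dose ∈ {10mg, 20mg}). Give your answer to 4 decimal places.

0.1881

P(Dose=10mg) = 0.031 + 0.130 + 0.102 = 0.263.
P(Dose=20mg) = 0.070 + 0.133 + 0.071 = 0.274.
P(Dose ∈ {10mg, 20mg}) = 0.263 + 0.274 = 0.537; P(Effect=none, Dose ∈ {10mg, 20mg}) = 0.031 + 0.070 = 0.101.
P(Effect=none | Dose ∈ {10mg, 20mg}) = 0.101/0.537 = 0.1881.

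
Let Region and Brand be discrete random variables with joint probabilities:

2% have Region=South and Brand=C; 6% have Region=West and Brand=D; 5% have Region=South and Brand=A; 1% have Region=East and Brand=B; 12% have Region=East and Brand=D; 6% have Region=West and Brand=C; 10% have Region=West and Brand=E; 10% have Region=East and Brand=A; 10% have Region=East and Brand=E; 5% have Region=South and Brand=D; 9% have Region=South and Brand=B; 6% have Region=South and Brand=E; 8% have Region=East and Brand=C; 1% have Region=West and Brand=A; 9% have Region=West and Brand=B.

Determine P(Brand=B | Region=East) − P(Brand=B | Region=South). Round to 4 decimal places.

P(Region=East) = 0.10 + 0.01 + 0.08 + 0.12 + 0.10 = 0.41; P(Brand=B | Region=East) = 0.01/0.41 = 0.02439.
P(Region=South) = 0.05 + 0.09 + 0.02 + 0.05 + 0.06 = 0.27; P(Brand=B | Region=South) = 0.09/0.27 = 0.33333.
Difference = -0.3089.

-0.3089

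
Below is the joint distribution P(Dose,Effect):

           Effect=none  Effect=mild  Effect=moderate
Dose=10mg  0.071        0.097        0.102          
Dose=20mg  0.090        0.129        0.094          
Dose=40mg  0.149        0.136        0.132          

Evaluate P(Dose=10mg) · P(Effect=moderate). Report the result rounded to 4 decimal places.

P(Dose=10mg) = 0.071 + 0.097 + 0.102 = 0.270.
P(Effect=moderate) = 0.102 + 0.094 + 0.132 = 0.328.
Product: 0.270 × 0.328 = 0.0886.

0.0886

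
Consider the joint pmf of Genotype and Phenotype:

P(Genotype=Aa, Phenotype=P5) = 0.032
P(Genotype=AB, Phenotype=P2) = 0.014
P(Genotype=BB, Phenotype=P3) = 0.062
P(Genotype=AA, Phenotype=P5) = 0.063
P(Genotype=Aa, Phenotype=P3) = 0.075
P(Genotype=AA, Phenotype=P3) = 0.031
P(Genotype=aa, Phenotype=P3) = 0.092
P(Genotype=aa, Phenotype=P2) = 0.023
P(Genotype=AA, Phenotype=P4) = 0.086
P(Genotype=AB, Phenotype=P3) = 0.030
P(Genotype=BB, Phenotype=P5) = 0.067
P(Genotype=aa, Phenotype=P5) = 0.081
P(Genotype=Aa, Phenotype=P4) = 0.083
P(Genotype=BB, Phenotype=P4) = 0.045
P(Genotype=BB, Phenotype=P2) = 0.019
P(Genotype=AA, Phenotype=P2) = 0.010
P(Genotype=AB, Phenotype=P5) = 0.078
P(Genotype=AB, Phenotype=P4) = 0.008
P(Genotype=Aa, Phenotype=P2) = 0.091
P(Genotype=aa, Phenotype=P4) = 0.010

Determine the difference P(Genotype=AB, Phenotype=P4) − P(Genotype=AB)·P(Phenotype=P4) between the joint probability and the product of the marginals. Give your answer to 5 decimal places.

-0.02216

P(Genotype=AB) = 0.014 + 0.030 + 0.008 + 0.078 = 0.130.
P(Phenotype=P4) = 0.086 + 0.083 + 0.010 + 0.008 + 0.045 = 0.232.
P(Genotype=AB, Phenotype=P4) − P(Genotype=AB)P(Phenotype=P4) = 0.008 − 0.130×0.232 = -0.02216.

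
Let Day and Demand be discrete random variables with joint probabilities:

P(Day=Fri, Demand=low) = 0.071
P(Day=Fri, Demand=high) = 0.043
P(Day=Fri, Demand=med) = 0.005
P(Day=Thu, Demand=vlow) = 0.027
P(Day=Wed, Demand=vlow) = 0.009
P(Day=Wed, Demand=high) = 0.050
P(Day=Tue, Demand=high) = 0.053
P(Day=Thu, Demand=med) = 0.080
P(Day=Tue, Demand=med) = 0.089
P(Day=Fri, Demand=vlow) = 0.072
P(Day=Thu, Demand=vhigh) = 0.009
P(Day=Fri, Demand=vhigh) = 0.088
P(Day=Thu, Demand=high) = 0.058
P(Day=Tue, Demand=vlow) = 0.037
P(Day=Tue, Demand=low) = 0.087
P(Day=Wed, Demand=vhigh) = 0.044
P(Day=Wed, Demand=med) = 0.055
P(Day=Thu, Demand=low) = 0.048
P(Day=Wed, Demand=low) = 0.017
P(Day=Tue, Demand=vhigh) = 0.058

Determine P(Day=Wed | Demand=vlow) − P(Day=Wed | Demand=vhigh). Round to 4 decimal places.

-0.1590

P(Demand=vlow) = 0.037 + 0.009 + 0.027 + 0.072 = 0.145; P(Day=Wed | Demand=vlow) = 0.009/0.145 = 0.06207.
P(Demand=vhigh) = 0.058 + 0.044 + 0.009 + 0.088 = 0.199; P(Day=Wed | Demand=vhigh) = 0.044/0.199 = 0.22111.
Difference = -0.1590.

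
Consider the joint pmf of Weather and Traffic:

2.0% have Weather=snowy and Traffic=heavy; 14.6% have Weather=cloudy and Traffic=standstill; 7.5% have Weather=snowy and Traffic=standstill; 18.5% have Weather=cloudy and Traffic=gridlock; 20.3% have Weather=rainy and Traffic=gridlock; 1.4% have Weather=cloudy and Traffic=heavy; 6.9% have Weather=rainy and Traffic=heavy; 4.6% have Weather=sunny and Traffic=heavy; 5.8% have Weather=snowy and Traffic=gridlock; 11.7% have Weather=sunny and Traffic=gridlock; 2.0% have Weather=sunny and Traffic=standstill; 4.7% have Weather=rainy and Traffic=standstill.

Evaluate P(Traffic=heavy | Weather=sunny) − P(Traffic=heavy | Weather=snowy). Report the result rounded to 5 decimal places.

0.12065

P(Weather=sunny) = 0.046 + 0.117 + 0.020 = 0.183; P(Traffic=heavy | Weather=sunny) = 0.046/0.183 = 0.251366.
P(Weather=snowy) = 0.020 + 0.058 + 0.075 = 0.153; P(Traffic=heavy | Weather=snowy) = 0.020/0.153 = 0.130719.
Difference = 0.12065.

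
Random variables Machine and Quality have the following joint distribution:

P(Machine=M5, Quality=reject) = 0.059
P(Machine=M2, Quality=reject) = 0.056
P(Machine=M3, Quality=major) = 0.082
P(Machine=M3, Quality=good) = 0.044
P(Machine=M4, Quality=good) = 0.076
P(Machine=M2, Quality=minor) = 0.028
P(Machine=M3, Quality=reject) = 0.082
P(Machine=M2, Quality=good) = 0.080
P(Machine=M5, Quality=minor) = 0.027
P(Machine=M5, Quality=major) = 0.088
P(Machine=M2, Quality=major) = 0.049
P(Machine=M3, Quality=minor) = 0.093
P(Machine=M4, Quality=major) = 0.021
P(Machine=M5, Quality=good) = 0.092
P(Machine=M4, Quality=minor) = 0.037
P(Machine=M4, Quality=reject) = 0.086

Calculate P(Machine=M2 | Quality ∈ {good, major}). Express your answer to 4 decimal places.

0.2425

P(Quality=good) = 0.080 + 0.044 + 0.076 + 0.092 = 0.292.
P(Quality=major) = 0.049 + 0.082 + 0.021 + 0.088 = 0.240.
P(Quality ∈ {good, major}) = 0.292 + 0.240 = 0.532; P(Machine=M2, Quality ∈ {good, major}) = 0.080 + 0.049 = 0.129.
P(Machine=M2 | Quality ∈ {good, major}) = 0.129/0.532 = 0.2425.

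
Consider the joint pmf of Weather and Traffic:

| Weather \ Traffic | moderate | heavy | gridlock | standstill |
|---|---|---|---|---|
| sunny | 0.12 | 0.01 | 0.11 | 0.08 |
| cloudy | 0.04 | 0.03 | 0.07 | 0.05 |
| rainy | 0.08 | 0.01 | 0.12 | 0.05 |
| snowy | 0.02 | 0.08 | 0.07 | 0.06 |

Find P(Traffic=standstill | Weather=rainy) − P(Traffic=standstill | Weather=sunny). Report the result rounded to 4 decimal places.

-0.0577

P(Weather=rainy) = 0.08 + 0.01 + 0.12 + 0.05 = 0.26; P(Traffic=standstill | Weather=rainy) = 0.05/0.26 = 0.19231.
P(Weather=sunny) = 0.12 + 0.01 + 0.11 + 0.08 = 0.32; P(Traffic=standstill | Weather=sunny) = 0.08/0.32 = 0.25000.
Difference = -0.0577.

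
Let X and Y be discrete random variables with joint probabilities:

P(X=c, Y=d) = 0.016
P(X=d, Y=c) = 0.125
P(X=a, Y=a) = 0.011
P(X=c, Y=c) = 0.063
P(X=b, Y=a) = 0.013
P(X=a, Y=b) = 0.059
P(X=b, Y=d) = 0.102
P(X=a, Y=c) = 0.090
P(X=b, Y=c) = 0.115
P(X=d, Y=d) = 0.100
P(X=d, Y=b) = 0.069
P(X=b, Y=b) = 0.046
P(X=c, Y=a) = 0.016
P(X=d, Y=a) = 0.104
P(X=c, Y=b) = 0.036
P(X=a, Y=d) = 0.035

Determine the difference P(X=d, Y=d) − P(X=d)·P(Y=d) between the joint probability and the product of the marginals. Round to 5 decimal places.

-0.00069

P(X=d) = 0.104 + 0.069 + 0.125 + 0.100 = 0.398.
P(Y=d) = 0.035 + 0.102 + 0.016 + 0.100 = 0.253.
P(X=d, Y=d) − P(X=d)P(Y=d) = 0.100 − 0.398×0.253 = -0.00069.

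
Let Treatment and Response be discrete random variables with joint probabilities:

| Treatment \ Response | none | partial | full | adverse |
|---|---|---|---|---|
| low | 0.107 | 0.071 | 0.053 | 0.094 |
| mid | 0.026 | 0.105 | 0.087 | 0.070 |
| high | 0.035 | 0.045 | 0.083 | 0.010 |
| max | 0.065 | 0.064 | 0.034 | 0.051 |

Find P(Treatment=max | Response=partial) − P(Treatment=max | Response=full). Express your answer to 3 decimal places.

P(Response=partial) = 0.071 + 0.105 + 0.045 + 0.064 = 0.285; P(Treatment=max | Response=partial) = 0.064/0.285 = 0.2246.
P(Response=full) = 0.053 + 0.087 + 0.083 + 0.034 = 0.257; P(Treatment=max | Response=full) = 0.034/0.257 = 0.1323.
Difference = 0.092.

0.092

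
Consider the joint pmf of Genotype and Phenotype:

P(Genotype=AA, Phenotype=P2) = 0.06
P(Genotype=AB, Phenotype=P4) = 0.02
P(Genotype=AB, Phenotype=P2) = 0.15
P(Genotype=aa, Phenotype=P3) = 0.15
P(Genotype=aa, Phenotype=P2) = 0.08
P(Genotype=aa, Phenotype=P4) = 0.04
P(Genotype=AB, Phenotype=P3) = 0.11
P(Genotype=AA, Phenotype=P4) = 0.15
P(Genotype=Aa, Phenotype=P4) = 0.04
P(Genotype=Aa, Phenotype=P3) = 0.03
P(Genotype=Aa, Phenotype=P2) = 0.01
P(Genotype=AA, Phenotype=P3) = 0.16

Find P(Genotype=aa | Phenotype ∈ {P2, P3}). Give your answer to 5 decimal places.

0.30667

P(Phenotype=P2) = 0.06 + 0.01 + 0.08 + 0.15 = 0.30.
P(Phenotype=P3) = 0.16 + 0.03 + 0.15 + 0.11 = 0.45.
P(Phenotype ∈ {P2, P3}) = 0.30 + 0.45 = 0.75; P(Genotype=aa, Phenotype ∈ {P2, P3}) = 0.08 + 0.15 = 0.23.
P(Genotype=aa | Phenotype ∈ {P2, P3}) = 0.23/0.75 = 0.30667.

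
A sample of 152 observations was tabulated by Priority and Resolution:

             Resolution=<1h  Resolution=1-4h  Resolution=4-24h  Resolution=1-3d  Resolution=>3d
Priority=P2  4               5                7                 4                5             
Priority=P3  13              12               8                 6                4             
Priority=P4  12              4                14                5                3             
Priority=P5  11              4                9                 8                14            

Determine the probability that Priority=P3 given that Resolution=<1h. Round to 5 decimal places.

0.32500

Total with Resolution=<1h: 4 + 13 + 12 + 11 = 40.
P(Priority=P3 | Resolution=<1h) = 13/40 = 0.32500.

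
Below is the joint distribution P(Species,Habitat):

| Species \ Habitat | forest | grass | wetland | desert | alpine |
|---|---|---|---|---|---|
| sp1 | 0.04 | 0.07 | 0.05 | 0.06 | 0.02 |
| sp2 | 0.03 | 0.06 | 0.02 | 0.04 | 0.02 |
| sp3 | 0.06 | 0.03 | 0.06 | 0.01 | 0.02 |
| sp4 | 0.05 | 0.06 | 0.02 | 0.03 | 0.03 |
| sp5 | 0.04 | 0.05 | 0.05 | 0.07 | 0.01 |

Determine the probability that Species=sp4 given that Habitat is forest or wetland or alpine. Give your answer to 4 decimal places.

0.1923

P(Habitat=forest) = 0.04 + 0.03 + 0.06 + 0.05 + 0.04 = 0.22.
P(Habitat=wetland) = 0.05 + 0.02 + 0.06 + 0.02 + 0.05 = 0.20.
P(Habitat=alpine) = 0.02 + 0.02 + 0.02 + 0.03 + 0.01 = 0.10.
P(Habitat ∈ {forest, wetland, alpine}) = 0.22 + 0.20 + 0.10 = 0.52; P(Species=sp4, Habitat ∈ {forest, wetland, alpine}) = 0.05 + 0.02 + 0.03 = 0.10.
P(Species=sp4 | Habitat ∈ {forest, wetland, alpine}) = 0.10/0.52 = 0.1923.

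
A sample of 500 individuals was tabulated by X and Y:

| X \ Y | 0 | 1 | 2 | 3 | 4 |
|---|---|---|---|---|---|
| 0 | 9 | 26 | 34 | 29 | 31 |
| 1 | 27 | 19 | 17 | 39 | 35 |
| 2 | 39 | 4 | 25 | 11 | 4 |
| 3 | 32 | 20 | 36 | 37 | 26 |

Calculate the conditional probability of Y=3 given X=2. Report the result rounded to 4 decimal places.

0.1325

Total with X=2: 39 + 4 + 25 + 11 + 4 = 83.
P(Y=3 | X=2) = 11/83 = 0.1325.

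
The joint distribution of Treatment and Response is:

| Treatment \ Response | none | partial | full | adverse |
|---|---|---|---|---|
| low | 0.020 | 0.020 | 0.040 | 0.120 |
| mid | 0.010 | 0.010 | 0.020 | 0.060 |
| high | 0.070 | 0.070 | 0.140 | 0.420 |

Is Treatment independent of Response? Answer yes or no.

yes

Every cell satisfies P(Treatment,Response) = P(Treatment)·P(Response). For instance P(Treatment=high) = 0.700, P(Response=partial) = 0.100, and 0.700×0.100 = 0.070 matches the joint entry. So Treatment and Response are independent.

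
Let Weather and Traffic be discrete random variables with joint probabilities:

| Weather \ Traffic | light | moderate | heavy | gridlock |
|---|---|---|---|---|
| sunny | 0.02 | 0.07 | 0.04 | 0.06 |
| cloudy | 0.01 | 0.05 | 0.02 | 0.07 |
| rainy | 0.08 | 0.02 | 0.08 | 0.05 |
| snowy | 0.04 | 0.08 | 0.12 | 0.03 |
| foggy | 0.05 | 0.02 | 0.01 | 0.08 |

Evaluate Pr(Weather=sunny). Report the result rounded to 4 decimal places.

0.1900

P(Weather=sunny) = 0.02 + 0.07 + 0.04 + 0.06 = 0.19.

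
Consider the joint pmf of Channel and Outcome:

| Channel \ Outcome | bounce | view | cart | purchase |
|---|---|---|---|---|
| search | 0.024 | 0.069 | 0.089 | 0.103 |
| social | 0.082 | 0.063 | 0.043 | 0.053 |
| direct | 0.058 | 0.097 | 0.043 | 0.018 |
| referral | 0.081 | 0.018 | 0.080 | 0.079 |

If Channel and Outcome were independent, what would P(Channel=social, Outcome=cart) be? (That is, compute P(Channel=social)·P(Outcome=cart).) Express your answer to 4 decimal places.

P(Channel=social) = 0.082 + 0.063 + 0.043 + 0.053 = 0.241.
P(Outcome=cart) = 0.089 + 0.043 + 0.043 + 0.080 = 0.255.
Product: 0.241 × 0.255 = 0.0615.

0.0615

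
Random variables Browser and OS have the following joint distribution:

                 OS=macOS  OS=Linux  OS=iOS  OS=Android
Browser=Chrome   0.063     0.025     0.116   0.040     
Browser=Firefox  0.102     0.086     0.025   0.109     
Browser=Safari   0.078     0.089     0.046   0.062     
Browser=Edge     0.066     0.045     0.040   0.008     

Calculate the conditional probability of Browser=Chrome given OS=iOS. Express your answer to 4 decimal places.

P(OS=iOS) = 0.116 + 0.025 + 0.046 + 0.040 = 0.227.
P(Browser=Chrome | OS=iOS) = 0.116/0.227 = 0.5110.

0.5110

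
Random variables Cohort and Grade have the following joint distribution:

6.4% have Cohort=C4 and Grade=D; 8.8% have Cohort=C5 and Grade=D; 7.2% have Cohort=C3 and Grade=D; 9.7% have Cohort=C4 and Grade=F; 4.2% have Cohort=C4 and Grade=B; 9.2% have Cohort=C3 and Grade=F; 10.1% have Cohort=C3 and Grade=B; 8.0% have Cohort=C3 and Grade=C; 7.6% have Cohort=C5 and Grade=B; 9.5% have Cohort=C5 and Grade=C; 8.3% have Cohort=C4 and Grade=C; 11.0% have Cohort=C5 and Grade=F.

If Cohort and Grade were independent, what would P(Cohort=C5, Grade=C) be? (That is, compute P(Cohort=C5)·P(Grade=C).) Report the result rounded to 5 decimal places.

P(Cohort=C5) = 0.076 + 0.095 + 0.088 + 0.110 = 0.369.
P(Grade=C) = 0.080 + 0.083 + 0.095 = 0.258.
Product: 0.369 × 0.258 = 0.09520.

0.09520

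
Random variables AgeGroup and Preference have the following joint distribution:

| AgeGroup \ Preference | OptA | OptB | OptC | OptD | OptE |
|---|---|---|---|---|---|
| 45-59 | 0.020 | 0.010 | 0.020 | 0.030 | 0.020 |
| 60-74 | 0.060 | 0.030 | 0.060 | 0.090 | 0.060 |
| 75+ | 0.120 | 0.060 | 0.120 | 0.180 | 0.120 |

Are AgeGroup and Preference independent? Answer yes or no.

Every cell satisfies P(AgeGroup,Preference) = P(AgeGroup)·P(Preference). For instance P(AgeGroup=45-59) = 0.100, P(Preference=OptD) = 0.300, and 0.100×0.300 = 0.030 matches the joint entry. So AgeGroup and Preference are independent.

yes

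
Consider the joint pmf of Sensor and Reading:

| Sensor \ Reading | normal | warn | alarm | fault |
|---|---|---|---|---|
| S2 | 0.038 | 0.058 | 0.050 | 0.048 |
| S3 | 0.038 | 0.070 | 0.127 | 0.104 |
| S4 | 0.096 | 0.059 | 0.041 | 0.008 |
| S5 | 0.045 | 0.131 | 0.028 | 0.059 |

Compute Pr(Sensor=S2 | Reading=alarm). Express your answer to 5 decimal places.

0.20325

P(Reading=alarm) = 0.050 + 0.127 + 0.041 + 0.028 = 0.246.
P(Sensor=S2 | Reading=alarm) = 0.050/0.246 = 0.20325.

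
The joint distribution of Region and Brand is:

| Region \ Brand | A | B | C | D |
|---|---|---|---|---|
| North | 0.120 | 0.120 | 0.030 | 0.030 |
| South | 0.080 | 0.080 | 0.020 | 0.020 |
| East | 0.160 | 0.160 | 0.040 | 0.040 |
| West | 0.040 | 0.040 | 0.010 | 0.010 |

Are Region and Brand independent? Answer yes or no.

yes

Every cell satisfies P(Region,Brand) = P(Region)·P(Brand). For instance P(Region=West) = 0.100, P(Brand=C) = 0.100, and 0.100×0.100 = 0.010 matches the joint entry. So Region and Brand are independent.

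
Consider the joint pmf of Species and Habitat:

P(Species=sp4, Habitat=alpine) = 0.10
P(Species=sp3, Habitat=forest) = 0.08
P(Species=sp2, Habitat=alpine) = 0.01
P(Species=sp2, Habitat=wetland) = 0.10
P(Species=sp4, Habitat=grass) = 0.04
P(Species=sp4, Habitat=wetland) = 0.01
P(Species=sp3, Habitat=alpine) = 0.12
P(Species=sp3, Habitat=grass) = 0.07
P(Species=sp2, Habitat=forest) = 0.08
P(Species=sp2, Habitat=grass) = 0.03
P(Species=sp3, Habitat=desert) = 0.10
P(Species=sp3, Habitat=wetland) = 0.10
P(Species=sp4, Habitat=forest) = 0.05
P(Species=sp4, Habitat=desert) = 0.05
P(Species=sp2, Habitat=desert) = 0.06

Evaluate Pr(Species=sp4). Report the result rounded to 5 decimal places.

P(Species=sp4) = 0.05 + 0.04 + 0.01 + 0.05 + 0.10 = 0.25.

0.25000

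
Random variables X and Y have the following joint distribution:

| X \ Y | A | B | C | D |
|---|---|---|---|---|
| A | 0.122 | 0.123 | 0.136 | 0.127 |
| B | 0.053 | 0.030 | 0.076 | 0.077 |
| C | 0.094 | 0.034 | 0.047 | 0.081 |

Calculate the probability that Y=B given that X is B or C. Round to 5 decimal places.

P(X=B) = 0.053 + 0.030 + 0.076 + 0.077 = 0.236.
P(X=C) = 0.094 + 0.034 + 0.047 + 0.081 = 0.256.
P(X ∈ {B, C}) = 0.236 + 0.256 = 0.492; P(Y=B, X ∈ {B, C}) = 0.030 + 0.034 = 0.064.
P(Y=B | X ∈ {B, C}) = 0.064/0.492 = 0.13008.

0.13008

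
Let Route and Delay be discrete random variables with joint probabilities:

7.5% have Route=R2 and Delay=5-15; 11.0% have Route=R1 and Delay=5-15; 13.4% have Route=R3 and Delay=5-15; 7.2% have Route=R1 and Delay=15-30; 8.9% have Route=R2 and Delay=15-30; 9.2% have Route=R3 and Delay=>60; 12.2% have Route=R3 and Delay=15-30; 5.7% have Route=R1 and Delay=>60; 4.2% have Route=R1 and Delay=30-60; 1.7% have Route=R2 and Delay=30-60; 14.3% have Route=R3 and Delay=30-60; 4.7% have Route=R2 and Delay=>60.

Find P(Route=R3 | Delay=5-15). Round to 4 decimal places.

P(Delay=5-15) = 0.110 + 0.075 + 0.134 = 0.319.
P(Route=R3 | Delay=5-15) = 0.134/0.319 = 0.4201.

0.4201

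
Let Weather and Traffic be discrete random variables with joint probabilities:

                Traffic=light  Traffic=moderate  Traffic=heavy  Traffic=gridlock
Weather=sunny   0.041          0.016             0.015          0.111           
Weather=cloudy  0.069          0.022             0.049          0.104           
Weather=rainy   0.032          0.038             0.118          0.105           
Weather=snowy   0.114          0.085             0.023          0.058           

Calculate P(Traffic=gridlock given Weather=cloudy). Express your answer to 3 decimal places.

P(Weather=cloudy) = 0.069 + 0.022 + 0.049 + 0.104 = 0.244.
P(Traffic=gridlock | Weather=cloudy) = 0.104/0.244 = 0.426.

0.426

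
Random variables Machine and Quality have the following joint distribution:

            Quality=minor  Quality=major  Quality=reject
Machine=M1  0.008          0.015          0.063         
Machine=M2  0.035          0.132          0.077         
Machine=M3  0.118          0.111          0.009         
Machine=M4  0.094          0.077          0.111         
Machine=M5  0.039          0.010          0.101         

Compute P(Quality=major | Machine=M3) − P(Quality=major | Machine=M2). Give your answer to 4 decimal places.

-0.0746

P(Machine=M3) = 0.118 + 0.111 + 0.009 = 0.238; P(Quality=major | Machine=M3) = 0.111/0.238 = 0.46639.
P(Machine=M2) = 0.035 + 0.132 + 0.077 = 0.244; P(Quality=major | Machine=M2) = 0.132/0.244 = 0.54098.
Difference = -0.0746.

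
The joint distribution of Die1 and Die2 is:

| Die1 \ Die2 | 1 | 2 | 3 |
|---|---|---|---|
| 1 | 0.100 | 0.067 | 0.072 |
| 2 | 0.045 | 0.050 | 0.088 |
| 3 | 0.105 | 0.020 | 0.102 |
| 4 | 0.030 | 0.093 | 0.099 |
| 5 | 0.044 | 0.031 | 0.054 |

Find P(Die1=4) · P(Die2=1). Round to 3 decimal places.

P(Die1=4) = 0.030 + 0.093 + 0.099 = 0.222.
P(Die2=1) = 0.100 + 0.045 + 0.105 + 0.030 + 0.044 = 0.324.
Product: 0.222 × 0.324 = 0.072.

0.072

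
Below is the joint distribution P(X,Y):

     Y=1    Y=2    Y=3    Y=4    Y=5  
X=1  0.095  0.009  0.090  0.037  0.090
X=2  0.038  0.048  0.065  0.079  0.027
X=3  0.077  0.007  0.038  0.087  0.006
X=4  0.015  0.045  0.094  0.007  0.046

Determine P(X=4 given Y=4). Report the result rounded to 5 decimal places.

P(Y=4) = 0.037 + 0.079 + 0.087 + 0.007 = 0.210.
P(X=4 | Y=4) = 0.007/0.210 = 0.03333.

0.03333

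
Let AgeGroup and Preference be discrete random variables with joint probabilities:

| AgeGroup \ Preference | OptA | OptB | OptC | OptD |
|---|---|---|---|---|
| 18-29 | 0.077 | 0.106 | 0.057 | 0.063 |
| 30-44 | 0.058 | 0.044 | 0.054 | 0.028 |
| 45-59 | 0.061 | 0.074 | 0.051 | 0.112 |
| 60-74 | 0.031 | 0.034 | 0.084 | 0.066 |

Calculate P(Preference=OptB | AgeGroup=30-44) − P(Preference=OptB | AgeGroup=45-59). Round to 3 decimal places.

P(AgeGroup=30-44) = 0.058 + 0.044 + 0.054 + 0.028 = 0.184; P(Preference=OptB | AgeGroup=30-44) = 0.044/0.184 = 0.2391.
P(AgeGroup=45-59) = 0.061 + 0.074 + 0.051 + 0.112 = 0.298; P(Preference=OptB | AgeGroup=45-59) = 0.074/0.298 = 0.2483.
Difference = -0.009.

-0.009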